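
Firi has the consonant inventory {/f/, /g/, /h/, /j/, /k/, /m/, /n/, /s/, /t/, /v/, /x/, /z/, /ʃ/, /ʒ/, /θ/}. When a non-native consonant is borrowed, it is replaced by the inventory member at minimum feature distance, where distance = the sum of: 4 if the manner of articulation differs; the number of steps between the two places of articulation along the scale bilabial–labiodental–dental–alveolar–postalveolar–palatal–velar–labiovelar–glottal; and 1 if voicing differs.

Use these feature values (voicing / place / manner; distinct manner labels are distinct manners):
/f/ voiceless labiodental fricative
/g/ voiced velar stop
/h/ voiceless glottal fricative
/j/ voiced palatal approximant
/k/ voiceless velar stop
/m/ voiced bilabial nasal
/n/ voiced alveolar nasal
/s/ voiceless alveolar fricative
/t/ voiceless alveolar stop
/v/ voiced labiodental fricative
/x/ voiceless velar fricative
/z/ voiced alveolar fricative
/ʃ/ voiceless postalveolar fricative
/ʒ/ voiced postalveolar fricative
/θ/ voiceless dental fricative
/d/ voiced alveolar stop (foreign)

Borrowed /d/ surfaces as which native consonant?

t

/t/ is closest: same manner (stop), place distance 0 (alveolar→alveolar), voicing differs (+1); total 1. Next closest is /g/ at distance 3.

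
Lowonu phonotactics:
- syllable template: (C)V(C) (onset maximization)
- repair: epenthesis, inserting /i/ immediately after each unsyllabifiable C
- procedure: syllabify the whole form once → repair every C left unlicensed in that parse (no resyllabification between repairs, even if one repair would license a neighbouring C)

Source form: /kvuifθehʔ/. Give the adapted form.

The consonants /k/, /ʔ/ cannot be parsed into a legal (C)V(C) syllable (at most one coda consonant is licensed; onsets are limited to one consonant).
Epenthesis after each stranded consonant: /k/ → /ki/, /ʔ/ → /ʔi/.

kivuifθehʔi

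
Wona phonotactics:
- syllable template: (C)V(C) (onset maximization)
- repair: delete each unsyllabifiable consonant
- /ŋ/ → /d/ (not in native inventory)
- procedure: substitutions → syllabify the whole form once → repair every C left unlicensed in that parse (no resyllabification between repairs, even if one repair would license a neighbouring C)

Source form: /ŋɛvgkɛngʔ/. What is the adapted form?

Substitution: /ŋ/ → /d/, giving /dɛvgkɛngʔ/.
Under (C)V(C), the unsyllabifiable consonants are /g/, /g/, /ʔ/ (at most one coda consonant is licensed; onsets are limited to one consonant).
Deleting the stranded consonants removes /g/, /g/, /ʔ/.

dɛvkɛn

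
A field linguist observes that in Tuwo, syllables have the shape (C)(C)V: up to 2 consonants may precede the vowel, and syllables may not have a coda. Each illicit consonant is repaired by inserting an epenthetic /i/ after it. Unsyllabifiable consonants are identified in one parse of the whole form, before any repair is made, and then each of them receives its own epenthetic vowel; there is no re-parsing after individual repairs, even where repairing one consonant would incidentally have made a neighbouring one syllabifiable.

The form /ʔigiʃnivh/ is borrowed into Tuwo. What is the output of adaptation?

The consonants /v/, /h/ cannot be parsed into a legal (C)(C)V syllable (no codas are permitted; onsets may contain at most 2 consonants).
Epenthesis after each stranded consonant: /v/ → /vi/, /h/ → /hi/.

ʔigiʃnivihi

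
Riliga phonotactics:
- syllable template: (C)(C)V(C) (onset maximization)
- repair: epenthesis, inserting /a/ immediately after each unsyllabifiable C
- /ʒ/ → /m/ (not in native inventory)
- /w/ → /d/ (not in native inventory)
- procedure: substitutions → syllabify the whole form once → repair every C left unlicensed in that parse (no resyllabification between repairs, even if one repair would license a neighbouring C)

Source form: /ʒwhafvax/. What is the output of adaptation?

madhafvax

Substitution: /ʒ/ → /m/, /w/ → /d/, giving /mdhafvax/.
Syllabifying with onset maximization leaves /m/ stranded (at most one coda consonant is licensed; onsets may contain at most 2 consonants).
Each unlicensed consonant becomes the onset of a new syllable: /m/ → /ma/.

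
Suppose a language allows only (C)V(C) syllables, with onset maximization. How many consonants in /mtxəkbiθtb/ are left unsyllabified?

4

The consonants /m/, /t/, /t/, /b/ cannot be parsed into a legal (C)V(C) syllable (at most one coda consonant is licensed; onsets are limited to one consonant).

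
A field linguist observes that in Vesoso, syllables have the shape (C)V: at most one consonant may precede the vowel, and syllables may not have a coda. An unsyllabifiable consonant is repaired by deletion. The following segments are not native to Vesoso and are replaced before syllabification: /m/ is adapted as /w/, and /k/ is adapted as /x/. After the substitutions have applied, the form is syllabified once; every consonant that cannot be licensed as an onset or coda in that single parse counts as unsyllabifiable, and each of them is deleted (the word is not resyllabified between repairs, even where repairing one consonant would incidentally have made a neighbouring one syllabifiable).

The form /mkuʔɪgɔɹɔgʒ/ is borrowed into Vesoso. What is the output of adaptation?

Substitution: /m/ → /w/, /k/ → /x/, giving /wxuʔɪgɔɹɔgʒ/.
Under (C)V, the unsyllabifiable consonants are /w/, /g/, /ʒ/ (no codas are permitted; onsets are limited to one consonant).
Deleting the stranded consonants removes /w/, /g/, /ʒ/.

xuʔɪgɔɹɔ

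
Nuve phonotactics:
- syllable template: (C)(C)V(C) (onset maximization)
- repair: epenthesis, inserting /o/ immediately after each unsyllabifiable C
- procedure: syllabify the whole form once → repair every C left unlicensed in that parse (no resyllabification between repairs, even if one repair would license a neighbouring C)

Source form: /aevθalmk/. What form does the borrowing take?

The consonants /m/, /k/ cannot be parsed into a legal (C)(C)V(C) syllable (at most one coda consonant is licensed; onsets may contain at most 2 consonants).
Inserting the epenthetic vowel yields /m/ → /mo/, /k/ → /ko/.

aevθalmoko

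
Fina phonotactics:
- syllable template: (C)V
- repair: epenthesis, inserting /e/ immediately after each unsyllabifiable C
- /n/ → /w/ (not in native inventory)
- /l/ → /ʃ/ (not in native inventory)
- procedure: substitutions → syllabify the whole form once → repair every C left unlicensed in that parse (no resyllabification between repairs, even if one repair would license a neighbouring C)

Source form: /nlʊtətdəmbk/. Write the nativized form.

weʃʊtətedəmebeke

Substitution: /n/ → /w/, /l/ → /ʃ/, giving /wʃʊtətdəmbk/.
The consonants /w/, /t/, /m/, /b/, /k/ cannot be parsed into a legal (C)V syllable (no codas are permitted; onsets are limited to one consonant).
Inserting the epenthetic vowel yields /w/ → /we/, /t/ → /te/, /m/ → /me/, /b/ → /be/, /k/ → /ke/.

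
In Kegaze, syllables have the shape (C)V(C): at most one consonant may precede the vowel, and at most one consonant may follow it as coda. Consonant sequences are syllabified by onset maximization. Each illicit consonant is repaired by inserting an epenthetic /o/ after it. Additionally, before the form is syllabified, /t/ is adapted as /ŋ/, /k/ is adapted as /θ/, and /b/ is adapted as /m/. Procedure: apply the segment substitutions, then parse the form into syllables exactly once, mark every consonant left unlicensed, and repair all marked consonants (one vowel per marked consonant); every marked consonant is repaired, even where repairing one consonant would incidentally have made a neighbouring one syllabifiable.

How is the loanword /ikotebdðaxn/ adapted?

iθoŋemdoðaxno

Substitution: /k/ → /θ/, /t/ → /ŋ/, /b/ → /m/, giving /iθoŋemdðaxn/.
Under (C)V(C), the unsyllabifiable consonants are /d/, /n/ (at most one coda consonant is licensed; onsets are limited to one consonant).
Epenthesis after each stranded consonant: /d/ → /do/, /n/ → /no/.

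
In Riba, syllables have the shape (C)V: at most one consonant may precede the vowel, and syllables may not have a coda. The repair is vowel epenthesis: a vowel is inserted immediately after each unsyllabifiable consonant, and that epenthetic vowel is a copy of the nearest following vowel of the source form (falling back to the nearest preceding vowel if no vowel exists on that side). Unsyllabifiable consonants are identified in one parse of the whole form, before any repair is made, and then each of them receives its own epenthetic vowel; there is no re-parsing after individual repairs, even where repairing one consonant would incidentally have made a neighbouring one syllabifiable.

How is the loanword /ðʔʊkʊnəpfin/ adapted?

Under (C)V, the unsyllabifiable consonants are /ð/, /p/, /n/ (no codas are permitted; onsets are limited to one consonant).
Each unlicensed consonant becomes the onset of a new syllable: /ð/ → /ðʊ/, /p/ → /pi/, /n/ → /ni/.

ðʊʔʊkʊnəpifini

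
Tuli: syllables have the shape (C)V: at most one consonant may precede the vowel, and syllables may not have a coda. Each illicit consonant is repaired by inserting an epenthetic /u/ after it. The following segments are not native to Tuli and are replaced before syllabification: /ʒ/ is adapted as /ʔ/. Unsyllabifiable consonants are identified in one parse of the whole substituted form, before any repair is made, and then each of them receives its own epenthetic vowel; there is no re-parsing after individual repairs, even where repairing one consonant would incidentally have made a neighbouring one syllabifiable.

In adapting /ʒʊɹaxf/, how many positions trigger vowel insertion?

After substitution the input is /ʔʊɹaxf/.
The unsyllabifiable consonants are /x/, /f/; each receives one epenthetic vowel.

2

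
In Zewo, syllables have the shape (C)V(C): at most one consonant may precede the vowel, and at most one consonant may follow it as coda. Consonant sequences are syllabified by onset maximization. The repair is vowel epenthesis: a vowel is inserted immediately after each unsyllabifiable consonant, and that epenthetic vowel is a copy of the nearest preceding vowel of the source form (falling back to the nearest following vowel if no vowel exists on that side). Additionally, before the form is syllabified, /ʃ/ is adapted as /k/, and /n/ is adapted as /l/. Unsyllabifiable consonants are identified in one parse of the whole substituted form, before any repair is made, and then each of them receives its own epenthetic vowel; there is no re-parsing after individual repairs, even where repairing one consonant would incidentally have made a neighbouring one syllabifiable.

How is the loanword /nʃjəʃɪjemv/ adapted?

Substitution: /n/ → /l/, /ʃ/ → /k/, giving /lkjəkɪjemv/.
Syllabifying with onset maximization leaves /l/, /k/, /v/ stranded (at most one coda consonant is licensed; onsets are limited to one consonant).
Each unlicensed consonant becomes the onset of a new syllable: /l/ → /lə/, /k/ → /kə/, /v/ → /ve/.

ləkəjəkɪjemve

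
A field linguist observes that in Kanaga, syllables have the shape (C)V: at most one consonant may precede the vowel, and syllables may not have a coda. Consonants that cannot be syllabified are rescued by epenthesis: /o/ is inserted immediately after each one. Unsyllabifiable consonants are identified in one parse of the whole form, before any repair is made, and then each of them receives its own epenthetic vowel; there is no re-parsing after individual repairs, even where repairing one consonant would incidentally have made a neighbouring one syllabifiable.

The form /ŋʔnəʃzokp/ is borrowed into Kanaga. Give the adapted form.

ŋoʔonəʃozokopo

Under (C)V, the unsyllabifiable consonants are /ŋ/, /ʔ/, /ʃ/, /k/, /p/ (no codas are permitted; onsets are limited to one consonant).
Inserting the epenthetic vowel yields /ŋ/ → /ŋo/, /ʔ/ → /ʔo/, /ʃ/ → /ʃo/, /k/ → /ko/, /p/ → /po/.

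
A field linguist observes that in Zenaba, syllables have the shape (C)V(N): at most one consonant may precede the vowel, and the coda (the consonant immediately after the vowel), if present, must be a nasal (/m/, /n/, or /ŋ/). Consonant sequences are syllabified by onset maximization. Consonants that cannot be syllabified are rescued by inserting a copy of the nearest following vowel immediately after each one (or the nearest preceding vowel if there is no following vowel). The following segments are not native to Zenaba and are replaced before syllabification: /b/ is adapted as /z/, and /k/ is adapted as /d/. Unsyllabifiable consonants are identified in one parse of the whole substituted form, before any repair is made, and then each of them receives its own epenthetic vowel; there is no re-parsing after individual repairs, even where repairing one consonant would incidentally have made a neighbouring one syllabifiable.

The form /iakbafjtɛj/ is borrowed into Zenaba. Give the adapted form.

Substitution: /k/ → /d/, /b/ → /z/, giving /iadzafjtɛj/.
Syllabifying with onset maximization leaves /d/, /f/, /j/, /j/ stranded (only a nasal (/m/, /n/, or /ŋ/) is licensed in coda position; onsets are limited to one consonant).
Inserting the epenthetic vowel yields /d/ → /da/, /f/ → /fɛ/, /j/ → /jɛ/, /j/ → /jɛ/.

iadazafɛjɛtɛjɛ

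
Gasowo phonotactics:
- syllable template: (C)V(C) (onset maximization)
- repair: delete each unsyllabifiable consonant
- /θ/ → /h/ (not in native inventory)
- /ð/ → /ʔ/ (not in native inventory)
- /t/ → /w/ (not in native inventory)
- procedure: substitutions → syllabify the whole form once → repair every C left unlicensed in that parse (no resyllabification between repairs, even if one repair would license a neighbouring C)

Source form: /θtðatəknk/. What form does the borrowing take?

ʔawək

Substitution: /θ/ → /h/, /t/ → /w/, /ð/ → /ʔ/, giving /hwʔawəknk/.
Syllabifying with onset maximization leaves /h/, /w/, /n/, /k/ stranded (at most one coda consonant is licensed; onsets are limited to one consonant).
Deletion applies to /h/, /w/, /n/, /k/.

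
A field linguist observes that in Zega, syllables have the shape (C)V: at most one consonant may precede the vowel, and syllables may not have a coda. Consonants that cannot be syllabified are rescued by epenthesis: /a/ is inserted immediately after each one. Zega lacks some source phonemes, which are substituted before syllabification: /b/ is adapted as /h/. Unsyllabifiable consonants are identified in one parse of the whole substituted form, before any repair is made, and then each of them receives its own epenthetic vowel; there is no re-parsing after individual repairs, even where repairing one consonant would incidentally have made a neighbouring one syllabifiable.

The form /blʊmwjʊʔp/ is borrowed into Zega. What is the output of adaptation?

halʊmawajʊʔapa

Substitution: /b/ → /h/, giving /hlʊmwjʊʔp/.
Under (C)V, the unsyllabifiable consonants are /h/, /m/, /w/, /ʔ/, /p/ (no codas are permitted; onsets are limited to one consonant).
Epenthesis after each stranded consonant: /h/ → /ha/, /m/ → /ma/, /w/ → /wa/, /ʔ/ → /ʔa/, /p/ → /pa/.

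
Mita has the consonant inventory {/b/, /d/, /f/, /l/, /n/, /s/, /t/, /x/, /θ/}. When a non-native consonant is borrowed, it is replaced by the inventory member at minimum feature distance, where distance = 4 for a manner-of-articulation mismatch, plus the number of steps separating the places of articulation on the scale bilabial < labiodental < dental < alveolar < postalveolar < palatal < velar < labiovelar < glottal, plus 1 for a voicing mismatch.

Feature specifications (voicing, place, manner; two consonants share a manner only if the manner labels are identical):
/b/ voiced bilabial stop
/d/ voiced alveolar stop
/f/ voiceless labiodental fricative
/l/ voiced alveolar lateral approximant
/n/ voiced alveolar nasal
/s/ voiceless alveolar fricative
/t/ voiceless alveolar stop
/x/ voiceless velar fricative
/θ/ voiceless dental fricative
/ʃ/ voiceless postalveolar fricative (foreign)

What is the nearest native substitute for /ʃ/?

s

/s/ is closest: same manner (fricative), place distance 1 (postalveolar→alveolar), same voicing; total 1. Next closest is /x/ at distance 2.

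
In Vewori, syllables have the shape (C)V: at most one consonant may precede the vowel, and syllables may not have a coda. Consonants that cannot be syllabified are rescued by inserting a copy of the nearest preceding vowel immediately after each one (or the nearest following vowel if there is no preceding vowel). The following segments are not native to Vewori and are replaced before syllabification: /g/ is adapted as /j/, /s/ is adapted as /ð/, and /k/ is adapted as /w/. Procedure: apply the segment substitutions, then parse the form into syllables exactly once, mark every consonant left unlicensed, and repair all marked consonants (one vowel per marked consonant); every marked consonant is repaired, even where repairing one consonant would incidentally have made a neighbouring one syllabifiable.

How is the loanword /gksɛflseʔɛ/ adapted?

Substitution: /g/ → /j/, /k/ → /w/, /s/ → /ð/, giving /jwðɛflðeʔɛ/.
The consonants /j/, /w/, /f/, /l/ cannot be parsed into a legal (C)V syllable (no codas are permitted; onsets are limited to one consonant).
Each unlicensed consonant becomes the onset of a new syllable: /j/ → /jɛ/, /w/ → /wɛ/, /f/ → /fɛ/, /l/ → /lɛ/.

jɛwɛðɛfɛlɛðeʔɛ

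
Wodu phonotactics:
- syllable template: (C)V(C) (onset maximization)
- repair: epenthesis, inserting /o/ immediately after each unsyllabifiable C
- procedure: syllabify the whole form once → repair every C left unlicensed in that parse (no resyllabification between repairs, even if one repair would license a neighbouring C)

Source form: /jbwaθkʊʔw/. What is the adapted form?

jobowaθkʊʔwo

The consonants /j/, /b/, /w/ cannot be parsed into a legal (C)V(C) syllable (at most one coda consonant is licensed; onsets are limited to one consonant).
Epenthesis after each stranded consonant: /j/ → /jo/, /b/ → /bo/, /w/ → /wo/.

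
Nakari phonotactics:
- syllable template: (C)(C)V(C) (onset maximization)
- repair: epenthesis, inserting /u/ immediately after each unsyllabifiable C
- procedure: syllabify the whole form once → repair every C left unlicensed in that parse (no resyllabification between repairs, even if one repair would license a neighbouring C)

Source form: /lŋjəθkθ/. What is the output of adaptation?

luŋjəθkuθu

Syllabifying with onset maximization leaves /l/, /k/, /θ/ stranded (at most one coda consonant is licensed; onsets may contain at most 2 consonants).
Each unlicensed consonant becomes the onset of a new syllable: /l/ → /lu/, /k/ → /ku/, /θ/ → /θu/.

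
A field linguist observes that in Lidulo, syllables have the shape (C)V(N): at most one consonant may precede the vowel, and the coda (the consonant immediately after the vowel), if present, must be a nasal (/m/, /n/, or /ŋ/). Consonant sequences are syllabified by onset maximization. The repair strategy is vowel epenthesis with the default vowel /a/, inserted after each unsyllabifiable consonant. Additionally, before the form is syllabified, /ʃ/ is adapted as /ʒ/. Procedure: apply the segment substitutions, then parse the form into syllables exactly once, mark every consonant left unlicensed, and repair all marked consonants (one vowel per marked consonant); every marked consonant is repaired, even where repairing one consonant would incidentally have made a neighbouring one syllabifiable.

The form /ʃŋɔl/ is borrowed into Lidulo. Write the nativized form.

Substitution: /ʃ/ → /ʒ/, giving /ʒŋɔl/.
Under (C)V(N), the unsyllabifiable consonants are /ʒ/, /l/ (only a nasal (/m/, /n/, or /ŋ/) is licensed in coda position; onsets are limited to one consonant).
Inserting the epenthetic vowel yields /ʒ/ → /ʒa/, /l/ → /la/.

ʒaŋɔla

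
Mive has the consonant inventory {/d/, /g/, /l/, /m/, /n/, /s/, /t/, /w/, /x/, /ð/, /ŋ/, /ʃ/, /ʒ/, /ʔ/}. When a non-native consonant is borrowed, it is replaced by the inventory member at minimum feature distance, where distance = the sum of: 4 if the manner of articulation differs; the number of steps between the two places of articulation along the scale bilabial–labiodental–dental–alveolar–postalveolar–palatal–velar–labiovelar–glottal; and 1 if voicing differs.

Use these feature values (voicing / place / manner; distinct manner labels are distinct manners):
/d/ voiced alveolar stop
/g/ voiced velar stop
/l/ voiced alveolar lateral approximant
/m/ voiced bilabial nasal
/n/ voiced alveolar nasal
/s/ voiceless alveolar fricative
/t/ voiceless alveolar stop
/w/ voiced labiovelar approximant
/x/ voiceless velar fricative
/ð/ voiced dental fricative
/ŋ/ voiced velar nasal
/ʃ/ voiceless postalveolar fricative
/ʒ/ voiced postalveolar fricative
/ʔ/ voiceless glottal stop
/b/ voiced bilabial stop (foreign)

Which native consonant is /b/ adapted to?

d

/d/ is closest: same manner (stop), place distance 3 (bilabial→alveolar), same voicing; total 3. Next closest is /m/ at distance 4.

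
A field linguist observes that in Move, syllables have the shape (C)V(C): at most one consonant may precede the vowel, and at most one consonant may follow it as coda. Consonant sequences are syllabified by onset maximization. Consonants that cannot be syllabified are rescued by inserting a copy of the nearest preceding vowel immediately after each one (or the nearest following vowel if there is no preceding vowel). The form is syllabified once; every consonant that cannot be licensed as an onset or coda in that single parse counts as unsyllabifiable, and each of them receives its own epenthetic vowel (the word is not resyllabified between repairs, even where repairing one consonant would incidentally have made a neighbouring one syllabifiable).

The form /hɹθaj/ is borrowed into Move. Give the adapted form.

haɹaθaj

Syllabifying with onset maximization leaves /h/, /ɹ/ stranded (at most one coda consonant is licensed; onsets are limited to one consonant).
Epenthesis after each stranded consonant: /h/ → /ha/, /ɹ/ → /ɹa/.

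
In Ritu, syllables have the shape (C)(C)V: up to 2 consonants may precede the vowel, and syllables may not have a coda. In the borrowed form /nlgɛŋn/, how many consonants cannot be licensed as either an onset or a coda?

3

Syllabifying with onset maximization leaves /n/, /ŋ/, /n/ stranded (no codas are permitted; onsets may contain at most 2 consonants).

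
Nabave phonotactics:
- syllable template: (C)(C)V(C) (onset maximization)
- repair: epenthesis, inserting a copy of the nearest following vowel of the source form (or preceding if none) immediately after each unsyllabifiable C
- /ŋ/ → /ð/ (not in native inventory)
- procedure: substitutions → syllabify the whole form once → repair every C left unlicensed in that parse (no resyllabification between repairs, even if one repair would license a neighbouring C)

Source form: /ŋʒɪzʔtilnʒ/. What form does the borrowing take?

ðʒɪzʔtilniʒi

Substitution: /ŋ/ → /ð/, giving /ðʒɪzʔtilnʒ/.
The consonants /n/, /ʒ/ cannot be parsed into a legal (C)(C)V(C) syllable (at most one coda consonant is licensed; onsets may contain at most 2 consonants).
Inserting the epenthetic vowel yields /n/ → /ni/, /ʒ/ → /ʒi/.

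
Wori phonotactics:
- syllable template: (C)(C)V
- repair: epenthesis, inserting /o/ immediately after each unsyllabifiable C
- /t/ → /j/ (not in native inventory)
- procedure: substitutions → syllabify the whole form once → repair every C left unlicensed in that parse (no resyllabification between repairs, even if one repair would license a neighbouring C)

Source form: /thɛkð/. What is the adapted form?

jhɛkoðo

Substitution: /t/ → /j/, giving /jhɛkð/.
Syllabifying with onset maximization leaves /k/, /ð/ stranded (no codas are permitted; onsets may contain at most 2 consonants).
Each unlicensed consonant becomes the onset of a new syllable: /k/ → /ko/, /ð/ → /ðo/.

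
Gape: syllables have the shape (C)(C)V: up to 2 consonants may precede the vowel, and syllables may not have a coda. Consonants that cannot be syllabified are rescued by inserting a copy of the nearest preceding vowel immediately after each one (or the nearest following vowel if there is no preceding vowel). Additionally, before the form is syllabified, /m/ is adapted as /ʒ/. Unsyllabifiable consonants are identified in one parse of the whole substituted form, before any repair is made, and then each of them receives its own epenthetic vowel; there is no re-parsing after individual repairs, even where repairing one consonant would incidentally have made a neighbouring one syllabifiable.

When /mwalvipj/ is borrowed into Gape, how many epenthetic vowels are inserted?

2

After substitution the input is /ʒwalvipj/.
The unsyllabifiable consonants are /p/, /j/; each receives one epenthetic vowel.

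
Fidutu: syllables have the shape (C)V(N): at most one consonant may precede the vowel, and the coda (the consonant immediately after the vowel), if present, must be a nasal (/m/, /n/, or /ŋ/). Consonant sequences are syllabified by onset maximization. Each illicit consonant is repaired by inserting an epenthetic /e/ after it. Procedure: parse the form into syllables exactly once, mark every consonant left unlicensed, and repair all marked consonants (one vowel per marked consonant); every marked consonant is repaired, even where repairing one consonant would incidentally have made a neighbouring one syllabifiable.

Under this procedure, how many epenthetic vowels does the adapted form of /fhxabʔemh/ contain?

4

The unsyllabifiable consonants are /f/, /h/, /b/, /h/; each receives one epenthetic vowel.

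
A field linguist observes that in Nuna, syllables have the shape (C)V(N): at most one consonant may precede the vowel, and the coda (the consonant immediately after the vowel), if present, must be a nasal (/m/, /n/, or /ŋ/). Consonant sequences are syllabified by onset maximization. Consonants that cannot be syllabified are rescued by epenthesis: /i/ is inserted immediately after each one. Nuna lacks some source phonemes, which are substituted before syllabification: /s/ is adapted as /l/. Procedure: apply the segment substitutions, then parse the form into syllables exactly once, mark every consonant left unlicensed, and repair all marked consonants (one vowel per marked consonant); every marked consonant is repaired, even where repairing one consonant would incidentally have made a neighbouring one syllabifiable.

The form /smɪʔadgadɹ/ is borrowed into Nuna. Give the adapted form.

limɪʔadigadiɹi

Substitution: /s/ → /l/, giving /lmɪʔadgadɹ/.
Syllabifying with onset maximization leaves /l/, /d/, /d/, /ɹ/ stranded (only a nasal (/m/, /n/, or /ŋ/) is licensed in coda position; onsets are limited to one consonant).
Each unlicensed consonant becomes the onset of a new syllable: /l/ → /li/, /d/ → /di/, /d/ → /di/, /ɹ/ → /ɹi/.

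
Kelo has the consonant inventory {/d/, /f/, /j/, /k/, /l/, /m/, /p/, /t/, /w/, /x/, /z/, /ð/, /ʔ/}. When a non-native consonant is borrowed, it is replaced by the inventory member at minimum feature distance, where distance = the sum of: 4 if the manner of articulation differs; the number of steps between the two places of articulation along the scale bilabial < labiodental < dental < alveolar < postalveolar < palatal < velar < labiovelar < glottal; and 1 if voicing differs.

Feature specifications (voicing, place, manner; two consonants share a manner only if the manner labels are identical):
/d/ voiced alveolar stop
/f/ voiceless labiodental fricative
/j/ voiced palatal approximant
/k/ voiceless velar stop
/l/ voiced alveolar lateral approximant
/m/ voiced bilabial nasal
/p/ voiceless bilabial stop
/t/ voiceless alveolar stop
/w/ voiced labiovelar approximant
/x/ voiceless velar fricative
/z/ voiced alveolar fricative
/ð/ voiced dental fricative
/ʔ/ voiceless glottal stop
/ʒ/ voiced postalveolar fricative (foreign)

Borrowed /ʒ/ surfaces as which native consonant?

/z/ is closest: same manner (fricative), place distance 1 (postalveolar→alveolar), same voicing; total 1. Next closest is /ð/ at distance 2.

z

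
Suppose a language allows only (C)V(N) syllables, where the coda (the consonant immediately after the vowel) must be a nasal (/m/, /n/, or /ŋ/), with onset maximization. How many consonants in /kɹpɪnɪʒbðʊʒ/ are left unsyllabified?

5

The consonants /k/, /ɹ/, /ʒ/, /b/, /ʒ/ cannot be parsed into a legal (C)V(N) syllable (only a nasal (/m/, /n/, or /ŋ/) is licensed in coda position; onsets are limited to one consonant).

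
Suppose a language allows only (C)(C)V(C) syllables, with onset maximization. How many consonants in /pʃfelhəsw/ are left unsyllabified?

The consonants /p/, /w/ cannot be parsed into a legal (C)(C)V(C) syllable (at most one coda consonant is licensed; onsets may contain at most 2 consonants).

2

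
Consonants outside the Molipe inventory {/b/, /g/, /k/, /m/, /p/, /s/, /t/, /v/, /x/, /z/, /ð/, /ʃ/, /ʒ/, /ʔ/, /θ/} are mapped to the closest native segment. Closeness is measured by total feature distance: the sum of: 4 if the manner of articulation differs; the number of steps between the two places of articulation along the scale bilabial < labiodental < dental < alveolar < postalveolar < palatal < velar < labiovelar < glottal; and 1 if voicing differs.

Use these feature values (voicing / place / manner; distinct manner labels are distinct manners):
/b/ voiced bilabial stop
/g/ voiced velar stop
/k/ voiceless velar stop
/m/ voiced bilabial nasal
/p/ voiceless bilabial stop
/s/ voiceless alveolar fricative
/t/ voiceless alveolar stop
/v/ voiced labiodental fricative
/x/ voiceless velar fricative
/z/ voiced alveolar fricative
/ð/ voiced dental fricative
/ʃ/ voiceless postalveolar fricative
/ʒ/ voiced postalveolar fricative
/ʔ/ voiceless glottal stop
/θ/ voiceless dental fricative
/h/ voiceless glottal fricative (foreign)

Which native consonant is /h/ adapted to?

x

/x/ is closest: same manner (fricative), place distance 2 (glottal→velar), same voicing; total 2. Next closest is /ʃ/ at distance 4.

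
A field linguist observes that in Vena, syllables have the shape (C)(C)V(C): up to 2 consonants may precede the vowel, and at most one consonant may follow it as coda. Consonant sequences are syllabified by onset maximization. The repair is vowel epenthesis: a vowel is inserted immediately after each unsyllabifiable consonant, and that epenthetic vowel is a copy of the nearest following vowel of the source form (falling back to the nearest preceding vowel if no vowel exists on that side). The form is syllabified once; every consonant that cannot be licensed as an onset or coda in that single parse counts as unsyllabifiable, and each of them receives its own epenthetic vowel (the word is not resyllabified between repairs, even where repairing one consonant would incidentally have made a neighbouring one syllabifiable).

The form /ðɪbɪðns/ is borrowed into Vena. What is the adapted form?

The consonants /n/, /s/ cannot be parsed into a legal (C)(C)V(C) syllable (at most one coda consonant is licensed; onsets may contain at most 2 consonants).
Each unlicensed consonant becomes the onset of a new syllable: /n/ → /nɪ/, /s/ → /sɪ/.

ðɪbɪðnɪsɪ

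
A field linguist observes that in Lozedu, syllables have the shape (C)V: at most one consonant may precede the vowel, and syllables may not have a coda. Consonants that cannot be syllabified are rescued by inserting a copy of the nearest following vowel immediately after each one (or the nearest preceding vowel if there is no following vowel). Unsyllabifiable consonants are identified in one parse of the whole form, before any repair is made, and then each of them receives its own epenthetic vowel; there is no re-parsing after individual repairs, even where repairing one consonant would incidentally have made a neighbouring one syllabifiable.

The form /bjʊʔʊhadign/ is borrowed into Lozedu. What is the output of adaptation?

The consonants /b/, /g/, /n/ cannot be parsed into a legal (C)V syllable (no codas are permitted; onsets are limited to one consonant).
Epenthesis after each stranded consonant: /b/ → /bʊ/, /g/ → /gi/, /n/ → /ni/.

bʊjʊʔʊhadigini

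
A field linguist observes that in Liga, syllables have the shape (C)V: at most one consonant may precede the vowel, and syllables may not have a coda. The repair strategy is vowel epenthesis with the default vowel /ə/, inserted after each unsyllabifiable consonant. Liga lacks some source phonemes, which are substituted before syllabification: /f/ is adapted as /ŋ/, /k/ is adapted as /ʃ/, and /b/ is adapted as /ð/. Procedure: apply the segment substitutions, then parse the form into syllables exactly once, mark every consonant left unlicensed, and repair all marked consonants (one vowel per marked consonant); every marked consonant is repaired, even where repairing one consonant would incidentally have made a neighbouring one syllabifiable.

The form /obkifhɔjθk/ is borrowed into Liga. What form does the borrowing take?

oðəʃiŋəhɔjəθəʃə

Substitution: /b/ → /ð/, /k/ → /ʃ/, /f/ → /ŋ/, giving /oðʃiŋhɔjθʃ/.
Under (C)V, the unsyllabifiable consonants are /ð/, /ŋ/, /j/, /θ/, /ʃ/ (no codas are permitted; onsets are limited to one consonant).
Epenthesis after each stranded consonant: /ð/ → /ðə/, /ŋ/ → /ŋə/, /j/ → /jə/, /θ/ → /θə/, /ʃ/ → /ʃə/.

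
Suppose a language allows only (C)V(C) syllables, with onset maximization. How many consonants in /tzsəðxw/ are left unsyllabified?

Syllabifying with onset maximization leaves /t/, /z/, /x/, /w/ stranded (at most one coda consonant is licensed; onsets are limited to one consonant).

4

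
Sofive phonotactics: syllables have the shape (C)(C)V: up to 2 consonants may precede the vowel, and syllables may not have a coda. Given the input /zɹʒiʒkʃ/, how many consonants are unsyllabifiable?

4

The consonants /z/, /ʒ/, /k/, /ʃ/ cannot be parsed into a legal (C)(C)V syllable (no codas are permitted; onsets may contain at most 2 consonants).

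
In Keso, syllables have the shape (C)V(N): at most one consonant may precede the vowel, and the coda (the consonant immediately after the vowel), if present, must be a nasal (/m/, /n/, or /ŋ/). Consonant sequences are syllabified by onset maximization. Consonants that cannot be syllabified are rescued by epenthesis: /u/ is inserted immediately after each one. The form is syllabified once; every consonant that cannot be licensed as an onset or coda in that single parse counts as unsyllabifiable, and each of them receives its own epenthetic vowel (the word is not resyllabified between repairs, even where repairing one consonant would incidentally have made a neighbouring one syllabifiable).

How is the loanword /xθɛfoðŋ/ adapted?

The consonants /x/, /ð/, /ŋ/ cannot be parsed into a legal (C)V(N) syllable (only a nasal (/m/, /n/, or /ŋ/) is licensed in coda position; onsets are limited to one consonant).
Inserting the epenthetic vowel yields /x/ → /xu/, /ð/ → /ðu/, /ŋ/ → /ŋu/.

xuθɛfoðuŋu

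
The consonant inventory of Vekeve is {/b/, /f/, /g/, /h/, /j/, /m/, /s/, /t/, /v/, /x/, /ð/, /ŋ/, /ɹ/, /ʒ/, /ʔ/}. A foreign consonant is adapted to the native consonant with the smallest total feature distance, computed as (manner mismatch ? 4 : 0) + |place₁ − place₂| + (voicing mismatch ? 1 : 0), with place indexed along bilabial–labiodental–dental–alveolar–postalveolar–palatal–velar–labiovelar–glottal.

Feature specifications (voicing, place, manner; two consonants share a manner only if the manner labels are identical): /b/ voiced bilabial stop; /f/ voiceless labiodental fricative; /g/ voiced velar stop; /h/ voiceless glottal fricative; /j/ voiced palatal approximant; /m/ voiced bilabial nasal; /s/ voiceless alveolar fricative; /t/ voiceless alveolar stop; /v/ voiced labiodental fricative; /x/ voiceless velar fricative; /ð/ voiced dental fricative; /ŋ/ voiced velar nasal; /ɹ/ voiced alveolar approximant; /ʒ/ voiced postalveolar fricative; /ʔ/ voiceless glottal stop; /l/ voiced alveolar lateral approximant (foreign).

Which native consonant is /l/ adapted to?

/ɹ/ is closest: manner differs (lateral approximant→approximant, +4), place distance 0 (alveolar→alveolar), same voicing; total 4. Next closest is /s/ at distance 5.

ɹ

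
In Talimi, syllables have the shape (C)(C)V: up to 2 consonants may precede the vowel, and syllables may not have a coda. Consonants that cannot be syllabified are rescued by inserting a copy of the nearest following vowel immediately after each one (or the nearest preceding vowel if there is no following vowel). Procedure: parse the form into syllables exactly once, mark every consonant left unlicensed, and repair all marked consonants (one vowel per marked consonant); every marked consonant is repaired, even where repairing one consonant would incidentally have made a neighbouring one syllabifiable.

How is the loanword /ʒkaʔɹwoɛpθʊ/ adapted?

The consonants /ʔ/ cannot be parsed into a legal (C)(C)V syllable (no codas are permitted; onsets may contain at most 2 consonants).
Epenthesis after each stranded consonant: /ʔ/ → /ʔo/.

ʒkaʔoɹwoɛpθʊ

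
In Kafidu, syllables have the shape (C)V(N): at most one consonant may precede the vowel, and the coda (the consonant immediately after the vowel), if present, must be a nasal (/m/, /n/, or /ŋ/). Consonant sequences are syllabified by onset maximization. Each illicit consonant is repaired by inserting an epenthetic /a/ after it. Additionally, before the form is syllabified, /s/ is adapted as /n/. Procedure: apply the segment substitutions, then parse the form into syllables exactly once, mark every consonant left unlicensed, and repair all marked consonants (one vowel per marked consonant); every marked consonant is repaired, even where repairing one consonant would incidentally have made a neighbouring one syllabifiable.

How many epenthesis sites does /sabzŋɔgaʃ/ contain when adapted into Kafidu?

After substitution the input is /nabzŋɔgaʃ/.
The unsyllabifiable consonants are /b/, /z/, /ʃ/; each receives one epenthetic vowel.

3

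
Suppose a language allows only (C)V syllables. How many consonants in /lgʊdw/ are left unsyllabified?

3

Under (C)V, the unsyllabifiable consonants are /l/, /d/, /w/ (no codas are permitted; onsets are limited to one consonant).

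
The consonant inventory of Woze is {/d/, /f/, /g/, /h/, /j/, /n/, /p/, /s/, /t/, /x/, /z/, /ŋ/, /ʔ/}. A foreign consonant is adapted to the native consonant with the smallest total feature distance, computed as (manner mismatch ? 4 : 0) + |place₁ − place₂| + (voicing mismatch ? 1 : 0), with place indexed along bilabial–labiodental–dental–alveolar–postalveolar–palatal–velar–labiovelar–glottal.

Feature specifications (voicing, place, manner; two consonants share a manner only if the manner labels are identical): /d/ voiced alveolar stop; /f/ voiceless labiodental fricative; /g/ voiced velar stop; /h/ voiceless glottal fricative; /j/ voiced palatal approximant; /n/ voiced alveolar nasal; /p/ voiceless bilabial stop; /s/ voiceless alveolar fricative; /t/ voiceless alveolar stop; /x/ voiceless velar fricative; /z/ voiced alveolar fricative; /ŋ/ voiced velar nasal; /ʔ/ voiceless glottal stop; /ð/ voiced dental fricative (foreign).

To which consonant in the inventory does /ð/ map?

z

/z/ is closest: same manner (fricative), place distance 1 (dental→alveolar), same voicing; total 1. Next closest is /f/ at distance 2.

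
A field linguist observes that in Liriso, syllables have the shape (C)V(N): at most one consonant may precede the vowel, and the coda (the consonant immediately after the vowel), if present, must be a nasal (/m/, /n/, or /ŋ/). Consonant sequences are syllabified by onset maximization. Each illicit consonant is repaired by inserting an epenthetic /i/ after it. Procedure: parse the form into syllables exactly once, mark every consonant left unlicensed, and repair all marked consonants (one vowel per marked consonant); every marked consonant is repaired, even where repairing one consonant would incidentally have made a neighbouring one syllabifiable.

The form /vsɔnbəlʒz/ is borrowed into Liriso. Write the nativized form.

Syllabifying with onset maximization leaves /v/, /l/, /ʒ/, /z/ stranded (only a nasal (/m/, /n/, or /ŋ/) is licensed in coda position; onsets are limited to one consonant).
Inserting the epenthetic vowel yields /v/ → /vi/, /l/ → /li/, /ʒ/ → /ʒi/, /z/ → /zi/.

visɔnbəliʒizi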